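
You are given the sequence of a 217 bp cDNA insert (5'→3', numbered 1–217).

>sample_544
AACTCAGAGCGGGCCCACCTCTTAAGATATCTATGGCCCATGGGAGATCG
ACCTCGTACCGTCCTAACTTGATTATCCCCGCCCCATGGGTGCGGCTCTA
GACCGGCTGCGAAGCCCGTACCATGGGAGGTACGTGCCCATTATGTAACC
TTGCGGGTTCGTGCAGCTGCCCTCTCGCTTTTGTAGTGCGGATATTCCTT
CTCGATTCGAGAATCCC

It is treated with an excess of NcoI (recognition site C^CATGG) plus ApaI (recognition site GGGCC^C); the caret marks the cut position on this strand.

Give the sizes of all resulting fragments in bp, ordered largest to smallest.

NcoI sites (CCATGG) start at positions 38, 84, 121.
NcoI cuts after the first base of each site, so after positions 38, 84, 121.
The ApaI site (GGGCCC) starts at position 11.
ApaI cuts after base 5 of each site (before the last base), so after position 15.
Combined cut positions: 15, 38, 84, 121.
Linear molecule, 4 cuts → 5 fragments:
  1–15 → 15 bp
  16–38 → 23 bp
  39–84 → 46 bp
  85–121 → 37 bp
  122–217 → 96 bp
Sorted largest to smallest: 96, 46, 37, 23, 15 bp.

96, 46, 37, 23, 15 bp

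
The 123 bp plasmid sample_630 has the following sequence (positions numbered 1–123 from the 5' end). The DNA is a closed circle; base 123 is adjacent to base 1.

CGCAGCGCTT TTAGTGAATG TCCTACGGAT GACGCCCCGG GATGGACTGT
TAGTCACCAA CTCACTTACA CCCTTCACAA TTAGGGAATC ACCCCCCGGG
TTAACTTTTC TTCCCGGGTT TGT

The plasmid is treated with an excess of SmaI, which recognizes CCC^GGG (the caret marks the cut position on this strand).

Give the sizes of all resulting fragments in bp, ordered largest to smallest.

59, 46, 18 bp

SmaI sites (CCCGGG) start at positions 36, 95, 113.
SmaI cuts after base 3 of each site, so after positions 38, 97, 115.
Circular molecule, 3 cuts → 3 fragments:
  39–97 → 59 bp
  98–115 → 18 bp
  116–123 then 1–38 → 8 + 38 = 46 bp
Sorted largest to smallest: 59, 46, 18 bp.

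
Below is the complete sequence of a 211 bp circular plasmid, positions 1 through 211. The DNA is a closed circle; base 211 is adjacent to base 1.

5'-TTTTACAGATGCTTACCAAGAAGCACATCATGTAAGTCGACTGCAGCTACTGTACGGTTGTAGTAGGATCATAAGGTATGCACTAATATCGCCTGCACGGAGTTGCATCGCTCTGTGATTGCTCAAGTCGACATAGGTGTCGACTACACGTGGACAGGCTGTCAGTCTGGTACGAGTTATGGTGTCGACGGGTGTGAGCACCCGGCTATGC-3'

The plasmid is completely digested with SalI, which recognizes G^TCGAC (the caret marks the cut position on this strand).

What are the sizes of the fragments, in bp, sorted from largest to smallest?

91, 63, 45, 12 bp

SalI sites (GTCGAC) start at positions 36, 127, 139, 184.
SalI cuts after the first base of each site, so after positions 36, 127, 139, 184.
Circular molecule, 4 cuts → 4 fragments:
  37–127 → 91 bp
  128–139 → 12 bp
  140–184 → 45 bp
  185–211 then 1–36 → 27 + 36 = 63 bp
Sorted largest to smallest: 91, 63, 45, 12 bp.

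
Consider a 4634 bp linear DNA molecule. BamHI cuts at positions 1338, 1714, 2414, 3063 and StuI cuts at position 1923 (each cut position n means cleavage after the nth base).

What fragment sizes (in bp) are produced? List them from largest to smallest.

Combined cut positions (sorted): 1338, 1714, 1923, 2414, 3063.
Linear molecule, 5 cuts → 6 fragments:
  1338 − 0 = 1338 bp
  1714 − 1338 = 376 bp
  1923 − 1714 = 209 bp
  2414 − 1923 = 491 bp
  3063 − 2414 = 649 bp
  4634 − 3063 = 1571 bp
Sorted largest to smallest: 1571, 1338, 649, 491, 376, 209 bp.

1571, 1338, 649, 491, 376, 209 bp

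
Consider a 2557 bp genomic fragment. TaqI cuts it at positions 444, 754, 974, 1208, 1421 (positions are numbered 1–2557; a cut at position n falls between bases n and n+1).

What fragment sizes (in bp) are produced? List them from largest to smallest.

1136, 444, 310, 234, 220, 213 bp

Linear molecule, 5 cuts → 6 fragments:
  444 − 0 = 444 bp
  754 − 444 = 310 bp
  974 − 754 = 220 bp
  1208 − 974 = 234 bp
  1421 − 1208 = 213 bp
  2557 − 1421 = 1136 bp
Sorted largest to smallest: 1136, 444, 310, 234, 220, 213 bp.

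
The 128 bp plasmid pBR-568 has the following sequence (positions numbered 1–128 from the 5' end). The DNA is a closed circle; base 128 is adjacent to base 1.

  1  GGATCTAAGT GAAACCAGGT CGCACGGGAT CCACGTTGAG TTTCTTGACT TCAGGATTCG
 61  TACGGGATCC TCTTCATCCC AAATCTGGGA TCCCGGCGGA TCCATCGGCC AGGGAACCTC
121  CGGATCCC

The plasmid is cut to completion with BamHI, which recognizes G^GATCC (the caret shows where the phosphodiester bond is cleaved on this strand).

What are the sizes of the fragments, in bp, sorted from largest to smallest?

38, 33, 24, 23, 10 bp

BamHI sites (GGATCC) start at positions 27, 65, 88, 98, 122.
BamHI cuts after the first base of each site, so after positions 27, 65, 88, 98, 122.
Circular molecule, 5 cuts → 5 fragments:
  28–65 → 38 bp
  66–88 → 23 bp
  89–98 → 10 bp
  99–122 → 24 bp
  123–128 then 1–27 → 6 + 27 = 33 bp
Sorted largest to smallest: 38, 33, 24, 23, 10 bp.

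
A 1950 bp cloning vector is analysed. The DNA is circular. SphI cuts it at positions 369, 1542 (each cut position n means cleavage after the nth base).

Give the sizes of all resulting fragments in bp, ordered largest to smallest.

1173, 777 bp

Circular molecule, 2 cuts → 2 fragments:
  1542 − 369 = 1173 bp
  wrap: 1950 − 1542 + 369 = 777 bp
Sorted largest to smallest: 1173, 777 bp.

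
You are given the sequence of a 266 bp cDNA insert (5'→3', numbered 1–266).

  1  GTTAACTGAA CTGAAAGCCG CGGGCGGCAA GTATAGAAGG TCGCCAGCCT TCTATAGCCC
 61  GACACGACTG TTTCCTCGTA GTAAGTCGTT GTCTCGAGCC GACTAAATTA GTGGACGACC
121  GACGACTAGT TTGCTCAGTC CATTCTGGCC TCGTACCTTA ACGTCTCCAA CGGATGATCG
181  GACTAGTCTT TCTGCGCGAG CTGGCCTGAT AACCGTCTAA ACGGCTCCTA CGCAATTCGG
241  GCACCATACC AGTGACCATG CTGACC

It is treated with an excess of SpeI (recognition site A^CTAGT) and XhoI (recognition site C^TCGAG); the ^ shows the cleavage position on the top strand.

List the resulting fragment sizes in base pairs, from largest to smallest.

SpeI sites (ACTAGT) start at positions 125, 182.
SpeI cuts after the first base of each site, so after positions 125, 182.
The XhoI site (CTCGAG) starts at position 93.
XhoI cuts after the first base of each site, so after position 93.
Combined cut positions: 93, 125, 182.
Linear molecule, 3 cuts → 4 fragments:
  1–93 → 93 bp
  94–125 → 32 bp
  126–182 → 57 bp
  183–266 → 84 bp
Sorted largest to smallest: 93, 84, 57, 32 bp.

93, 84, 57, 32 bp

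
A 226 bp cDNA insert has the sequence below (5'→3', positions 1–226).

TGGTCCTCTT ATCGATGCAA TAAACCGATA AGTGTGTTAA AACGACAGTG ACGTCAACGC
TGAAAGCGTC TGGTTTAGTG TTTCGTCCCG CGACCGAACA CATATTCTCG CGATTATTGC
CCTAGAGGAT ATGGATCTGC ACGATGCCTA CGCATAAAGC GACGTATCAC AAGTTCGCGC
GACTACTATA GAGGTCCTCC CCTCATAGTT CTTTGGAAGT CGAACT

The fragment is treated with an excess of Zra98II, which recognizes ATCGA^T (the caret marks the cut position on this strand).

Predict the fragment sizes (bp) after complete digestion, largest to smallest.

211, 15 bp

The Zra98II site (ATCGAT) starts at position 11.
Zra98II cuts after base 5 of each site (before the last base), so after position 15.
Linear molecule, 1 cut → 2 fragments:
  1–15 → 15 bp
  16–226 → 211 bp
Sorted largest to smallest: 211, 15 bp.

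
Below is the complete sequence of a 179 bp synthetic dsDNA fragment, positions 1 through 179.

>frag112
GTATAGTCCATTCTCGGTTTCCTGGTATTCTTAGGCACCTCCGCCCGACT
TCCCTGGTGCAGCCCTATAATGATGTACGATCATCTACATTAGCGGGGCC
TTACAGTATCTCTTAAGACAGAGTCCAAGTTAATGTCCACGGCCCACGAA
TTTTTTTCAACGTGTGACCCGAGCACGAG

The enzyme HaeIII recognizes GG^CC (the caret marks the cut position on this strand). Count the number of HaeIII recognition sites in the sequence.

2

GGCC occurs starting at positions 97, 141.
HaeIII cuts at 2 sites.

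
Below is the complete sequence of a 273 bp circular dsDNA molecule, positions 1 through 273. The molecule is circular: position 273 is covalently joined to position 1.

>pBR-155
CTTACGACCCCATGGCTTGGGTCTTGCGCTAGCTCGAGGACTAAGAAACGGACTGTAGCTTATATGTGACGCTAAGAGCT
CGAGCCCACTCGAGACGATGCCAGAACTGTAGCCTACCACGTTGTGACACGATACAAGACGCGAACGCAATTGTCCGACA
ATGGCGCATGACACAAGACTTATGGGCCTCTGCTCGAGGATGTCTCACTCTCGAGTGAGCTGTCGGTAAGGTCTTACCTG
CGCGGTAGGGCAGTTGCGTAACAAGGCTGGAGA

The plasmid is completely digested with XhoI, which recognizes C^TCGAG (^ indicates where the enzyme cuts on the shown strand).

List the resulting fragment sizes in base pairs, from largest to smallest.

XhoI sites (CTCGAG) start at positions 33, 79, 89, 193, 210.
XhoI cuts after the first base of each site, so after positions 33, 79, 89, 193, 210.
Circular molecule, 5 cuts → 5 fragments:
  34–79 → 46 bp
  80–89 → 10 bp
  90–193 → 104 bp
  194–210 → 17 bp
  211–273 then 1–33 → 63 + 33 = 96 bp
Sorted largest to smallest: 104, 96, 46, 17, 10 bp.

104, 96, 46, 17, 10 bp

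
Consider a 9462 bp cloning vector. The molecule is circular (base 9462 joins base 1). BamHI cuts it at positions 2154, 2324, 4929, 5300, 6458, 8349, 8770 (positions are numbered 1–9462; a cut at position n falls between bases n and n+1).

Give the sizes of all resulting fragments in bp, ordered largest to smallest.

Circular molecule, 7 cuts → 7 fragments:
  2324 − 2154 = 170 bp
  4929 − 2324 = 2605 bp
  5300 − 4929 = 371 bp
  6458 − 5300 = 1158 bp
  8349 − 6458 = 1891 bp
  8770 − 8349 = 421 bp
  wrap: 9462 − 8770 + 2154 = 2846 bp
Sorted largest to smallest: 2846, 2605, 1891, 1158, 421, 371, 170 bp.

2846, 2605, 1891, 1158, 421, 371, 170 bp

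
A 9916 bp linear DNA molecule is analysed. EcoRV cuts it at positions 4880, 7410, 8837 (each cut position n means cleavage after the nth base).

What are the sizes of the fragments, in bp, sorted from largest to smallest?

Linear molecule, 3 cuts → 4 fragments:
  4880 − 0 = 4880 bp
  7410 − 4880 = 2530 bp
  8837 − 7410 = 1427 bp
  9916 − 8837 = 1079 bp
Sorted largest to smallest: 4880, 2530, 1427, 1079 bp.

4880, 2530, 1427, 1079 bp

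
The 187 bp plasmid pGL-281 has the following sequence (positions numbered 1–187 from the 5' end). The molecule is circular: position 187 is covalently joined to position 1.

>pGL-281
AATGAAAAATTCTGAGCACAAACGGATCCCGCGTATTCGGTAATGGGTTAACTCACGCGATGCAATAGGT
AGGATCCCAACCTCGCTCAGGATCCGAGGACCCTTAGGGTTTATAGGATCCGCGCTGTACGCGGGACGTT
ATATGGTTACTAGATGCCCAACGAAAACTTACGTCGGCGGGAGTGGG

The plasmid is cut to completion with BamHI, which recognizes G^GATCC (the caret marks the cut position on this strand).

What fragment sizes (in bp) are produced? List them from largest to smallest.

95, 48, 26, 18 bp

BamHI sites (GGATCC) start at positions 24, 72, 90, 116.
BamHI cuts after the first base of each site, so after positions 24, 72, 90, 116.
Circular molecule, 4 cuts → 4 fragments:
  25–72 → 48 bp
  73–90 → 18 bp
  91–116 → 26 bp
  117–187 then 1–24 → 71 + 24 = 95 bp
Sorted largest to smallest: 95, 48, 26, 18 bp.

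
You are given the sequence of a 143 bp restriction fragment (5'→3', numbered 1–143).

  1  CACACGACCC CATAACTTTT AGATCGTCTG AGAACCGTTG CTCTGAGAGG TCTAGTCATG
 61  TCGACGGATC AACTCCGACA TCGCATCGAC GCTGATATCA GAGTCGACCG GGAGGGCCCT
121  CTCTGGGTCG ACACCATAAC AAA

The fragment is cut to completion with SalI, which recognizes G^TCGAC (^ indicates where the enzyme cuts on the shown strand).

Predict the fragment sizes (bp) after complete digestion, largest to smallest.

SalI sites (GTCGAC) start at positions 60, 103, 127.
SalI cuts after the first base of each site, so after positions 60, 103, 127.
Linear molecule, 3 cuts → 4 fragments:
  1–60 → 60 bp
  61–103 → 43 bp
  104–127 → 24 bp
  128–143 → 16 bp
Sorted largest to smallest: 60, 43, 24, 16 bp.

60, 43, 24, 16 bp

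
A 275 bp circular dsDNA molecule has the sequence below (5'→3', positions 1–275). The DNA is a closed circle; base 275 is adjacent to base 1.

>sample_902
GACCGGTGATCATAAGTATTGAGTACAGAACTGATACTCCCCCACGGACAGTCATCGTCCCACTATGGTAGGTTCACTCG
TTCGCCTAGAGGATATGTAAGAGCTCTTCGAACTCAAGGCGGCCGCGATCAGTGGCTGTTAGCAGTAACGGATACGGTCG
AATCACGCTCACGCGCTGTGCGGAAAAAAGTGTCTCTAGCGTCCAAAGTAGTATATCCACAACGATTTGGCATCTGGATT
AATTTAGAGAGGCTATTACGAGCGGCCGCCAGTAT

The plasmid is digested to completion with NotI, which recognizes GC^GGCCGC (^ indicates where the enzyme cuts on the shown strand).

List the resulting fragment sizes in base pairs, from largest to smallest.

NotI sites (GCGGCCGC) start at positions 119, 262.
NotI cuts after base 2 of each site, so after positions 120, 263.
Circular molecule, 2 cuts → 2 fragments:
  121–263 → 143 bp
  264–275 then 1–120 → 12 + 120 = 132 bp
Sorted largest to smallest: 143, 132 bp.

143, 132 bp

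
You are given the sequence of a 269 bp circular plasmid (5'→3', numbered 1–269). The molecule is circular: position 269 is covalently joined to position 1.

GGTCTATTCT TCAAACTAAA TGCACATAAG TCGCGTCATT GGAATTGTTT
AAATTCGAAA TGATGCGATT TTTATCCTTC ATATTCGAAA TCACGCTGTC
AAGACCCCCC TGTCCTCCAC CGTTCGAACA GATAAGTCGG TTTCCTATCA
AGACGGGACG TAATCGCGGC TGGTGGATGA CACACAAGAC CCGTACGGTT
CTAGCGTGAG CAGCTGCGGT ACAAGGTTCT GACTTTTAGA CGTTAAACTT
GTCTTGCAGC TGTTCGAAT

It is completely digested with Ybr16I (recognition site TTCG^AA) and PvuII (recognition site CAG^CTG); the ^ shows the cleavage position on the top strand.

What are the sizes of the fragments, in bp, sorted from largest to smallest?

87, 60, 46, 39, 30, 7 bp

Ybr16I sites (TTCGAA) start at positions 54, 84, 123, 263.
Ybr16I cuts after base 4 of each site, so after positions 57, 87, 126, 266.
PvuII sites (CAGCTG) start at positions 211, 257.
PvuII cuts after base 3 of each site, so after positions 213, 259.
Combined cut positions: 57, 87, 126, 213, 259, 266.
Circular molecule, 6 cuts → 6 fragments:
  58–87 → 30 bp
  88–126 → 39 bp
  127–213 → 87 bp
  214–259 → 46 bp
  260–266 → 7 bp
  267–269 then 1–57 → 3 + 57 = 60 bp
Sorted largest to smallest: 87, 60, 46, 39, 30, 7 bp.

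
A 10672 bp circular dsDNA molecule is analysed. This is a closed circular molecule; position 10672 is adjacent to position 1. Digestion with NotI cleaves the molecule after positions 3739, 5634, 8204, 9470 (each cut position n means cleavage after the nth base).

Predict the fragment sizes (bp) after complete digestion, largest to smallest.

Circular molecule, 4 cuts → 4 fragments:
  5634 − 3739 = 1895 bp
  8204 − 5634 = 2570 bp
  9470 − 8204 = 1266 bp
  wrap: 10672 − 9470 + 3739 = 4941 bp
Sorted largest to smallest: 4941, 2570, 1895, 1266 bp.

4941, 2570, 1895, 1266 bp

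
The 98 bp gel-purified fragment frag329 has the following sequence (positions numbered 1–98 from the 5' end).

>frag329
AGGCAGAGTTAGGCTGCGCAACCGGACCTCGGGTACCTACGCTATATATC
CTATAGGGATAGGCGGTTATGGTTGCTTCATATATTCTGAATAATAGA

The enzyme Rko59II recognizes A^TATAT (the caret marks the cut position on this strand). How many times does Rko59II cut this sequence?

2

ATATAT occurs starting at positions 44, 80.
Rko59II cuts at 2 sites.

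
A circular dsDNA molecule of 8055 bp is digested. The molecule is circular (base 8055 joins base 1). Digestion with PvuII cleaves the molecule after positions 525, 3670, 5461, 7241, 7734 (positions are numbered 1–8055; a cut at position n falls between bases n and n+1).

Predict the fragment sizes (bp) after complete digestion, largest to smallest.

3145, 1791, 1780, 846, 493 bp

Circular molecule, 5 cuts → 5 fragments:
  3670 − 525 = 3145 bp
  5461 − 3670 = 1791 bp
  7241 − 5461 = 1780 bp
  7734 − 7241 = 493 bp
  wrap: 8055 − 7734 + 525 = 846 bp
Sorted largest to smallest: 3145, 1791, 1780, 846, 493 bp.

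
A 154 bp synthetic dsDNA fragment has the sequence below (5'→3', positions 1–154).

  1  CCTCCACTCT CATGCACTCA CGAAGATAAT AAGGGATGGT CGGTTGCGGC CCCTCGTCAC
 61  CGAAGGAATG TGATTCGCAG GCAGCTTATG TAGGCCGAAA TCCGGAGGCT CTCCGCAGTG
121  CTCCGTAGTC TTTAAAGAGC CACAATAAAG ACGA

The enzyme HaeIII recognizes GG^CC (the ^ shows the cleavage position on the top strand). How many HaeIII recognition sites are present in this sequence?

2

GGCC occurs starting at positions 48, 93.
HaeIII cuts at 2 sites.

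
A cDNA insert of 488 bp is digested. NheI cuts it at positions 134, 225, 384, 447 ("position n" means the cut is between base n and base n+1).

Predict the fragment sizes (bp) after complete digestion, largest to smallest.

Linear molecule, 4 cuts → 5 fragments:
  134 − 0 = 134 bp
  225 − 134 = 91 bp
  384 − 225 = 159 bp
  447 − 384 = 63 bp
  488 − 447 = 41 bp
Sorted largest to smallest: 159, 134, 91, 63, 41 bp.

159, 134, 91, 63, 41 bp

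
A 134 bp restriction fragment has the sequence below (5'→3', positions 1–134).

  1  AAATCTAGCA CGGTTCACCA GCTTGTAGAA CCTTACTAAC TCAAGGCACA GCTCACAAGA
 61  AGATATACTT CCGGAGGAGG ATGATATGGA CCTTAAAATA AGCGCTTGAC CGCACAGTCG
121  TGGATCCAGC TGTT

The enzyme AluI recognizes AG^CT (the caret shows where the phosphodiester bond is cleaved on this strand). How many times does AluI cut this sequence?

3

AGCT occurs starting at positions 20, 50, 128.
AluI cuts at 3 sites.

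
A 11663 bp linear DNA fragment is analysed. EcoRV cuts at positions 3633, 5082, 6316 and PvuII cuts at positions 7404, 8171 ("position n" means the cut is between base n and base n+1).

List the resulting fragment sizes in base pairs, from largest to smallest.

3633, 3492, 1449, 1234, 1088, 767 bp

Combined cut positions (sorted): 3633, 5082, 6316, 7404, 8171.
Linear molecule, 5 cuts → 6 fragments:
  3633 − 0 = 3633 bp
  5082 − 3633 = 1449 bp
  6316 − 5082 = 1234 bp
  7404 − 6316 = 1088 bp
  8171 − 7404 = 767 bp
  11663 − 8171 = 3492 bp
Sorted largest to smallest: 3633, 3492, 1449, 1234, 1088, 767 bp.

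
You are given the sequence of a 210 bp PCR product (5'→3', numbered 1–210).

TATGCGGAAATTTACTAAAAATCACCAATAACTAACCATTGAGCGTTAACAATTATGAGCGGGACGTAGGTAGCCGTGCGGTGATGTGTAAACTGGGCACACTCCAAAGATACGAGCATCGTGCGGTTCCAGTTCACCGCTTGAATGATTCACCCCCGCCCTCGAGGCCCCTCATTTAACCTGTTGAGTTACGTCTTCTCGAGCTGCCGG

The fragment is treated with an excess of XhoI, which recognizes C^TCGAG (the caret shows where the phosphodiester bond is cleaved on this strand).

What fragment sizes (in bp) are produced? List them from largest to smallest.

XhoI sites (CTCGAG) start at positions 161, 198.
XhoI cuts after the first base of each site, so after positions 161, 198.
Linear molecule, 2 cuts → 3 fragments:
  1–161 → 161 bp
  162–198 → 37 bp
  199–210 → 12 bp
Sorted largest to smallest: 161, 37, 12 bp.

161, 37, 12 bp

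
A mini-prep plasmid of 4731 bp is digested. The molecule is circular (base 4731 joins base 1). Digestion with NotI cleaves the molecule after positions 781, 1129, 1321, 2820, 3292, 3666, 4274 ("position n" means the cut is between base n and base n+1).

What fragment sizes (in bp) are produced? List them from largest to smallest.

1499, 1238, 608, 472, 374, 348, 192 bp

Circular molecule, 7 cuts → 7 fragments:
  1129 − 781 = 348 bp
  1321 − 1129 = 192 bp
  2820 − 1321 = 1499 bp
  3292 − 2820 = 472 bp
  3666 − 3292 = 374 bp
  4274 − 3666 = 608 bp
  wrap: 4731 − 4274 + 781 = 1238 bp
Sorted largest to smallest: 1499, 1238, 608, 472, 374, 348, 192 bp.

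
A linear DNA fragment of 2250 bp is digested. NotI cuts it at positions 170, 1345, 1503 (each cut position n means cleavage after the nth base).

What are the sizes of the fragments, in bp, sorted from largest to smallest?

Linear molecule, 3 cuts → 4 fragments:
  170 − 0 = 170 bp
  1345 − 170 = 1175 bp
  1503 − 1345 = 158 bp
  2250 − 1503 = 747 bp
Sorted largest to smallest: 1175, 747, 170, 158 bp.

1175, 747, 170, 158 bp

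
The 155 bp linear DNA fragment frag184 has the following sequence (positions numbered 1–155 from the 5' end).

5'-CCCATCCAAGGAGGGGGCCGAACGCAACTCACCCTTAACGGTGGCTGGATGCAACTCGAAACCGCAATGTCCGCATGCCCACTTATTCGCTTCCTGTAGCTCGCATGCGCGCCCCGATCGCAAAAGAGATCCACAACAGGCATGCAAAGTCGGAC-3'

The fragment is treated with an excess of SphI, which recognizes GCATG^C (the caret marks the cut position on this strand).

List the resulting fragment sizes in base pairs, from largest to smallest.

77, 37, 30, 11 bp

SphI sites (GCATGC) start at positions 73, 103, 140.
SphI cuts after base 5 of each site (before the last base), so after positions 77, 107, 144.
Linear molecule, 3 cuts → 4 fragments:
  1–77 → 77 bp
  78–107 → 30 bp
  108–144 → 37 bp
  145–155 → 11 bp
Sorted largest to smallest: 77, 37, 30, 11 bp.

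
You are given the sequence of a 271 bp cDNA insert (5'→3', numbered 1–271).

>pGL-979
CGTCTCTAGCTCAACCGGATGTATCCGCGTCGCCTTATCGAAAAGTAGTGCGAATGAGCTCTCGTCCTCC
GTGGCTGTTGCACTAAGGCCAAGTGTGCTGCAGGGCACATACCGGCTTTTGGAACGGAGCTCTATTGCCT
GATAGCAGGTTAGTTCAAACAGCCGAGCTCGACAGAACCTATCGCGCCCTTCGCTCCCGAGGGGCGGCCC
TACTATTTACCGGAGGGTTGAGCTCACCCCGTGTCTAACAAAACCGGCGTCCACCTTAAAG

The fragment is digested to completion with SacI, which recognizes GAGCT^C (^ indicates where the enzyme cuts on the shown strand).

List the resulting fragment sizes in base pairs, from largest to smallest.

71, 65, 60, 38, 37 bp

SacI sites (GAGCTC) start at positions 56, 127, 165, 230.
SacI cuts after base 5 of each site (before the last base), so after positions 60, 131, 169, 234.
Linear molecule, 4 cuts → 5 fragments:
  1–60 → 60 bp
  61–131 → 71 bp
  132–169 → 38 bp
  170–234 → 65 bp
  235–271 → 37 bp
Sorted largest to smallest: 71, 65, 60, 38, 37 bp.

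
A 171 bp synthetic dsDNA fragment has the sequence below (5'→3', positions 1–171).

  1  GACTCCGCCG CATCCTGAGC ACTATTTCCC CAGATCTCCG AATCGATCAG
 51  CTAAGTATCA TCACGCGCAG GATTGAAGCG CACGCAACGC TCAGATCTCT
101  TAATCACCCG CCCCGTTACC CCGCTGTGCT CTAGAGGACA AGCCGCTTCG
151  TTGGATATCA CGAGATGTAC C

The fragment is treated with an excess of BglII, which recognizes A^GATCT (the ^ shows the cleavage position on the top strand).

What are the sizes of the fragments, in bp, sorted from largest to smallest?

BglII sites (AGATCT) start at positions 32, 93.
BglII cuts after the first base of each site, so after positions 32, 93.
Linear molecule, 2 cuts → 3 fragments:
  1–32 → 32 bp
  33–93 → 61 bp
  94–171 → 78 bp
Sorted largest to smallest: 78, 61, 32 bp.

78, 61, 32 bp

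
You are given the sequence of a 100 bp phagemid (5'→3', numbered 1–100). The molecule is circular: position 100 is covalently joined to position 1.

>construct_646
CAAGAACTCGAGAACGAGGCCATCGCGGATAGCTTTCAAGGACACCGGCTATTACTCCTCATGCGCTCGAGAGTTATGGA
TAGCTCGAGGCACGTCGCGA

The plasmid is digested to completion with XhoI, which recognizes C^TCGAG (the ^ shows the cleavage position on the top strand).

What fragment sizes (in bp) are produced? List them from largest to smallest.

XhoI sites (CTCGAG) start at positions 7, 66, 84.
XhoI cuts after the first base of each site, so after positions 7, 66, 84.
Circular molecule, 3 cuts → 3 fragments:
  8–66 → 59 bp
  67–84 → 18 bp
  85–100 then 1–7 → 16 + 7 = 23 bp
Sorted largest to smallest: 59, 23, 18 bp.

59, 23, 18 bp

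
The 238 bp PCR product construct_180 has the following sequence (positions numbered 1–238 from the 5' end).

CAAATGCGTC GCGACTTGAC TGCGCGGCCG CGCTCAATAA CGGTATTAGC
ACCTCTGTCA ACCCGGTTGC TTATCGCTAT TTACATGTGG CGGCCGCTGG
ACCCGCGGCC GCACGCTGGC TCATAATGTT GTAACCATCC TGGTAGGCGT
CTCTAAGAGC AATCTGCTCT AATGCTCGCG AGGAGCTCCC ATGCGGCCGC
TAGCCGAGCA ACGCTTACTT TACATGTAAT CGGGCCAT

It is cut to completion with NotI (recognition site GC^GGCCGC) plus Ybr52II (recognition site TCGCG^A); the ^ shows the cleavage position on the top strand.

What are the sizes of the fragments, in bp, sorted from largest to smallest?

NotI sites (GCGGCCGC) start at positions 24, 90, 105, 193.
NotI cuts after base 2 of each site, so after positions 25, 91, 106, 194.
Ybr52II sites (TCGCGA) start at positions 9, 176.
Ybr52II cuts after base 5 of each site (before the last base), so after positions 13, 180.
Combined cut positions: 13, 25, 91, 106, 180, 194.
Linear molecule, 6 cuts → 7 fragments:
  1–13 → 13 bp
  14–25 → 12 bp
  26–91 → 66 bp
  92–106 → 15 bp
  107–180 → 74 bp
  181–194 → 14 bp
  195–238 → 44 bp
Sorted largest to smallest: 74, 66, 44, 15, 14, 13, 12 bp.

74, 66, 44, 15, 14, 13, 12 bp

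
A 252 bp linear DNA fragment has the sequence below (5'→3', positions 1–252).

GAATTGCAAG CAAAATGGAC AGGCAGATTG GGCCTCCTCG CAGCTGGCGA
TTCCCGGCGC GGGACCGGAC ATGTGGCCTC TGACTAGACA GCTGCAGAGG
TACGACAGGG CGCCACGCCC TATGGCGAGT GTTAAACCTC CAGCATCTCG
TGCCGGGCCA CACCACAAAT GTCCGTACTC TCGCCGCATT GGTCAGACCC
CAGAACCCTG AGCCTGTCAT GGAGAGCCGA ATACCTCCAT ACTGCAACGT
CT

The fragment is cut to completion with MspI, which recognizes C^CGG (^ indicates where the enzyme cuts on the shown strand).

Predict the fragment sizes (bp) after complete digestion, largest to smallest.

MspI sites (CCGG) start at positions 54, 65, 153.
MspI cuts after the first base of each site, so after positions 54, 65, 153.
Linear molecule, 3 cuts → 4 fragments:
  1–54 → 54 bp
  55–65 → 11 bp
  66–153 → 88 bp
  154–252 → 99 bp
Sorted largest to smallest: 99, 88, 54, 11 bp.

99, 88, 54, 11 bp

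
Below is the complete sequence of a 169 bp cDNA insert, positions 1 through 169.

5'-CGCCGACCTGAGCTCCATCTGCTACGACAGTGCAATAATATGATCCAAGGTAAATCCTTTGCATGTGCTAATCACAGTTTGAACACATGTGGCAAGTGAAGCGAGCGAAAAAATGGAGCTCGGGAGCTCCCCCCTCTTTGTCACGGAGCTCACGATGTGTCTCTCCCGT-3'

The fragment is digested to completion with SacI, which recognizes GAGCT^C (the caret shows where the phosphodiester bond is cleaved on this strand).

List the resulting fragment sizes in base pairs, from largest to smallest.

106, 22, 19, 14, 8 bp

SacI sites (GAGCTC) start at positions 10, 116, 124, 146.
SacI cuts after base 5 of each site (before the last base), so after positions 14, 120, 128, 150.
Linear molecule, 4 cuts → 5 fragments:
  1–14 → 14 bp
  15–120 → 106 bp
  121–128 → 8 bp
  129–150 → 22 bp
  151–169 → 19 bp
Sorted largest to smallest: 106, 22, 19, 14, 8 bp.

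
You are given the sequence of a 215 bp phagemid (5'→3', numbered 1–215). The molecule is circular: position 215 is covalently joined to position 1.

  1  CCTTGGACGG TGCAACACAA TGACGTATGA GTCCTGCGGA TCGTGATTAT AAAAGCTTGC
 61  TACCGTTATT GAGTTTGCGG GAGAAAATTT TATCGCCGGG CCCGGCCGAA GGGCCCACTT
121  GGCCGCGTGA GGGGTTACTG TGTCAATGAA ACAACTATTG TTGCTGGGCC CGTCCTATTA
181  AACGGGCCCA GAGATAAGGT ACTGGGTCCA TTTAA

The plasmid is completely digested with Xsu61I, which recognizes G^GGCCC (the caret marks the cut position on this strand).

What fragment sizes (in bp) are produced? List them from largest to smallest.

Xsu61I sites (GGGCCC) start at positions 98, 111, 166, 184.
Xsu61I cuts after the first base of each site, so after positions 98, 111, 166, 184.
Circular molecule, 4 cuts → 4 fragments:
  99–111 → 13 bp
  112–166 → 55 bp
  167–184 → 18 bp
  185–215 then 1–98 → 31 + 98 = 129 bp
Sorted largest to smallest: 129, 55, 18, 13 bp.

129, 55, 18, 13 bp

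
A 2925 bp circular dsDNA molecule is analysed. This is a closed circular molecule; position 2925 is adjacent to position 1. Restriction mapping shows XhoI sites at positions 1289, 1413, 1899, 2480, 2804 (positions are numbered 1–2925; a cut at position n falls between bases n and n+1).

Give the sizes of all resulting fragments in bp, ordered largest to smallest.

Circular molecule, 5 cuts → 5 fragments:
  1413 − 1289 = 124 bp
  1899 − 1413 = 486 bp
  2480 − 1899 = 581 bp
  2804 − 2480 = 324 bp
  wrap: 2925 − 2804 + 1289 = 1410 bp
Sorted largest to smallest: 1410, 581, 486, 324, 124 bp.

1410, 581, 486, 324, 124 bp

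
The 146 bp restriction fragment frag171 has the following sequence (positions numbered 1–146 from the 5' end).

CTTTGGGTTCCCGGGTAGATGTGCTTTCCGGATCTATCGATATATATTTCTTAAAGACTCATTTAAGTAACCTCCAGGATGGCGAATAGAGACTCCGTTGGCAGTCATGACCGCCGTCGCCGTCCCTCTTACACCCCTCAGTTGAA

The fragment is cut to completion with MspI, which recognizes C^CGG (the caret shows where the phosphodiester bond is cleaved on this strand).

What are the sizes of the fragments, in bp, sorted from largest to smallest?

118, 17, 11 bp

MspI sites (CCGG) start at positions 11, 28.
MspI cuts after the first base of each site, so after positions 11, 28.
Linear molecule, 2 cuts → 3 fragments:
  1–11 → 11 bp
  12–28 → 17 bp
  29–146 → 118 bp
Sorted largest to smallest: 118, 17, 11 bp.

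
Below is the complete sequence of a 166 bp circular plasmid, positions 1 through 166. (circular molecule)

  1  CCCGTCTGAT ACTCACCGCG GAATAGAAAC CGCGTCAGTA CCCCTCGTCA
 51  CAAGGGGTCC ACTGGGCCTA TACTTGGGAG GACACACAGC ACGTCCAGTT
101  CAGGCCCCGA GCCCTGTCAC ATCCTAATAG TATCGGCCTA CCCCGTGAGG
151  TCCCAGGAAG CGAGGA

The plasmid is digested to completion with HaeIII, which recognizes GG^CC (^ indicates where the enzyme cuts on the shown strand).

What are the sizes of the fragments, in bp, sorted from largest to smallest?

HaeIII sites (GGCC) start at positions 65, 103, 135.
HaeIII cuts after base 2 of each site, so after positions 66, 104, 136.
Circular molecule, 3 cuts → 3 fragments:
  67–104 → 38 bp
  105–136 → 32 bp
  137–166 then 1–66 → 30 + 66 = 96 bp
Sorted largest to smallest: 96, 38, 32 bp.

96, 38, 32 bp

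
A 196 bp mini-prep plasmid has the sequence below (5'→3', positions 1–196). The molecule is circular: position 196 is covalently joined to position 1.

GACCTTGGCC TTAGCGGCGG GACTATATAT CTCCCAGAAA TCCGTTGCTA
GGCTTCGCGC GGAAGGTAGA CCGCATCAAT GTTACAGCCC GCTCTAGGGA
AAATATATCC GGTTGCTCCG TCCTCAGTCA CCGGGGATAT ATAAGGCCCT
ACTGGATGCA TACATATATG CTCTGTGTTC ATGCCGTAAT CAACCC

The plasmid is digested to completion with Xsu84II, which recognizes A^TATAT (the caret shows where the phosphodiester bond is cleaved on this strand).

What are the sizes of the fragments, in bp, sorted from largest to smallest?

Xsu84II sites (ATATAT) start at positions 25, 103, 137, 164.
Xsu84II cuts after the first base of each site, so after positions 25, 103, 137, 164.
Circular molecule, 4 cuts → 4 fragments:
  26–103 → 78 bp
  104–137 → 34 bp
  138–164 → 27 bp
  165–196 then 1–25 → 32 + 25 = 57 bp
Sorted largest to smallest: 78, 57, 34, 27 bp.

78, 57, 34, 27 bp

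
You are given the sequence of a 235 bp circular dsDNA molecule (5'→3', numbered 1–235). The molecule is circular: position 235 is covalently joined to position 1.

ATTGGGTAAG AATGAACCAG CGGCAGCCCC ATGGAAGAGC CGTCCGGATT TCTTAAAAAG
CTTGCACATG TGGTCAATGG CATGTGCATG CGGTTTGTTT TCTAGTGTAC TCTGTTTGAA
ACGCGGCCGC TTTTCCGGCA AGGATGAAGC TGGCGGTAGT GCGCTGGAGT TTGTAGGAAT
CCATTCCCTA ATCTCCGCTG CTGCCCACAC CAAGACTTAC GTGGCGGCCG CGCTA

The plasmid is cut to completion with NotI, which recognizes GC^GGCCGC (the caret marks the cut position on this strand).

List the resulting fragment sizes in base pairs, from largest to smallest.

134, 101 bp

NotI sites (GCGGCCGC) start at positions 123, 224.
NotI cuts after base 2 of each site, so after positions 124, 225.
Circular molecule, 2 cuts → 2 fragments:
  125–225 → 101 bp
  226–235 then 1–124 → 10 + 124 = 134 bp
Sorted largest to smallest: 134, 101 bp.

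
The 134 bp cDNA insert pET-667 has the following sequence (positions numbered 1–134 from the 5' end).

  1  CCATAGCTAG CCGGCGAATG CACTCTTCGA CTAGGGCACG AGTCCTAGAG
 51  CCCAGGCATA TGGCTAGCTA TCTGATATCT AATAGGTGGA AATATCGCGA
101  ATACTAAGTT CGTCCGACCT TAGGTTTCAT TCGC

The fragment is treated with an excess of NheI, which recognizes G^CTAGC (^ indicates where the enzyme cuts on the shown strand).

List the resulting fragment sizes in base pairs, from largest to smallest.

71, 57, 6 bp

NheI sites (GCTAGC) start at positions 6, 63.
NheI cuts after the first base of each site, so after positions 6, 63.
Linear molecule, 2 cuts → 3 fragments:
  1–6 → 6 bp
  7–63 → 57 bp
  64–134 → 71 bp
Sorted largest to smallest: 71, 57, 6 bp.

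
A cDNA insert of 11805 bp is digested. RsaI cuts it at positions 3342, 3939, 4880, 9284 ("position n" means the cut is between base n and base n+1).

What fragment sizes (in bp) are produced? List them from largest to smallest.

4404, 3342, 2521, 941, 597 bp

Linear molecule, 4 cuts → 5 fragments:
  3342 − 0 = 3342 bp
  3939 − 3342 = 597 bp
  4880 − 3939 = 941 bp
  9284 − 4880 = 4404 bp
  11805 − 9284 = 2521 bp
Sorted largest to smallest: 4404, 3342, 2521, 941, 597 bp.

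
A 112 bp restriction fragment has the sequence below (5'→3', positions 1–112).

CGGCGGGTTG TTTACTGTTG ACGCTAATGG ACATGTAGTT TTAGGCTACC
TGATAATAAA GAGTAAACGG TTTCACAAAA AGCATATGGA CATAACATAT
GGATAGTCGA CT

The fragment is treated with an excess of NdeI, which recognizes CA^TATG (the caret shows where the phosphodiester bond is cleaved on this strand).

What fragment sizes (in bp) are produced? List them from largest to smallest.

NdeI sites (CATATG) start at positions 83, 96.
NdeI cuts after base 2 of each site, so after positions 84, 97.
Linear molecule, 2 cuts → 3 fragments:
  1–84 → 84 bp
  85–97 → 13 bp
  98–112 → 15 bp
Sorted largest to smallest: 84, 15, 13 bp.

84, 15, 13 bp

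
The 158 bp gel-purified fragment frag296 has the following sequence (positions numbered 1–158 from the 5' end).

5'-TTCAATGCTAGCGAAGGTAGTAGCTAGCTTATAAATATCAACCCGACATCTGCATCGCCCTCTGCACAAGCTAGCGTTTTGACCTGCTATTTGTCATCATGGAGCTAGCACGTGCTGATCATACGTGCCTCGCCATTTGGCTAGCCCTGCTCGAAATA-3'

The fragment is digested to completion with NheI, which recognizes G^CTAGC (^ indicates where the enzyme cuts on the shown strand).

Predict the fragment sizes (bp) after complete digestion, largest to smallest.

47, 36, 34, 18, 16, 7 bp

NheI sites (GCTAGC) start at positions 7, 23, 70, 104, 140.
NheI cuts after the first base of each site, so after positions 7, 23, 70, 104, 140.
Linear molecule, 5 cuts → 6 fragments:
  1–7 → 7 bp
  8–23 → 16 bp
  24–70 → 47 bp
  71–104 → 34 bp
  105–140 → 36 bp
  141–158 → 18 bp
Sorted largest to smallest: 47, 36, 34, 18, 16, 7 bp.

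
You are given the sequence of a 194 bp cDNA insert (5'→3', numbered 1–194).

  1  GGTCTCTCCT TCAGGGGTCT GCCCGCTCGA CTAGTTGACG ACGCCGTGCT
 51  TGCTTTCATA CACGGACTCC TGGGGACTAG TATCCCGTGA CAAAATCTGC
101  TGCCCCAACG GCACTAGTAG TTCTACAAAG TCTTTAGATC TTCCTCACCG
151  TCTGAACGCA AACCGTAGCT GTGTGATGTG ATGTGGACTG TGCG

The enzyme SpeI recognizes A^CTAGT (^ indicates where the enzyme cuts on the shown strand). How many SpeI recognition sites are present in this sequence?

3

ACTAGT occurs starting at positions 30, 76, 113.
SpeI cuts at 3 sites.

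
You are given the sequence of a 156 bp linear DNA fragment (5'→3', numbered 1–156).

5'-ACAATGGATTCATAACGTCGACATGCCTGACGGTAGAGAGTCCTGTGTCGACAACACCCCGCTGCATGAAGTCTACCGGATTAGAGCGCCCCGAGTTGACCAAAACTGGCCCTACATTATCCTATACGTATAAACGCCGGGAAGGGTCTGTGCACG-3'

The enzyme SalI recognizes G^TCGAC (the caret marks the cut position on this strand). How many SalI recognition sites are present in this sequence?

2

GTCGAC occurs starting at positions 17, 47.
SalI cuts at 2 sites.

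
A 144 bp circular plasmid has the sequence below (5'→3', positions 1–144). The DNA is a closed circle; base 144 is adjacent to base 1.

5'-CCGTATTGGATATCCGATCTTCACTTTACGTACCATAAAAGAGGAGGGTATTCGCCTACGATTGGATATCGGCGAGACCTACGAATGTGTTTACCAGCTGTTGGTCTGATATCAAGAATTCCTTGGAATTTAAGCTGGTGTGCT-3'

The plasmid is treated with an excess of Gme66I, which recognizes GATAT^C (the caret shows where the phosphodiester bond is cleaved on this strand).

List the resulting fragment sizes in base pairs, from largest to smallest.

56, 45, 43 bp

Gme66I sites (GATATC) start at positions 9, 65, 108.
Gme66I cuts after base 5 of each site (before the last base), so after positions 13, 69, 112.
Circular molecule, 3 cuts → 3 fragments:
  14–69 → 56 bp
  70–112 → 43 bp
  113–144 then 1–13 → 32 + 13 = 45 bp
Sorted largest to smallest: 56, 45, 43 bp.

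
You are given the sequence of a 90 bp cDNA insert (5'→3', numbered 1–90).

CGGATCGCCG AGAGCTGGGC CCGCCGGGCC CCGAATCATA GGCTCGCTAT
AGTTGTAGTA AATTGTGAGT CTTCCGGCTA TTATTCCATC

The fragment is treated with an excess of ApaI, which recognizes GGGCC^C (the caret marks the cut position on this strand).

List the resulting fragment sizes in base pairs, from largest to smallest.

ApaI sites (GGGCCC) start at positions 17, 26.
ApaI cuts after base 5 of each site (before the last base), so after positions 21, 30.
Linear molecule, 2 cuts → 3 fragments:
  1–21 → 21 bp
  22–30 → 9 bp
  31–90 → 60 bp
Sorted largest to smallest: 60, 21, 9 bp.

60, 21, 9 bp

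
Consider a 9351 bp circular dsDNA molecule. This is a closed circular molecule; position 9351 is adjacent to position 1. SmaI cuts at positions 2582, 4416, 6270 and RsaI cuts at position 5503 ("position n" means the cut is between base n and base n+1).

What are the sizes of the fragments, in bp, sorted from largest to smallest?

Combined cut positions (sorted): 2582, 4416, 5503, 6270.
Circular molecule, 4 cuts → 4 fragments:
  4416 − 2582 = 1834 bp
  5503 − 4416 = 1087 bp
  6270 − 5503 = 767 bp
  wrap: 9351 − 6270 + 2582 = 5663 bp
Sorted largest to smallest: 5663, 1834, 1087, 767 bp.

5663, 1834, 1087, 767 bp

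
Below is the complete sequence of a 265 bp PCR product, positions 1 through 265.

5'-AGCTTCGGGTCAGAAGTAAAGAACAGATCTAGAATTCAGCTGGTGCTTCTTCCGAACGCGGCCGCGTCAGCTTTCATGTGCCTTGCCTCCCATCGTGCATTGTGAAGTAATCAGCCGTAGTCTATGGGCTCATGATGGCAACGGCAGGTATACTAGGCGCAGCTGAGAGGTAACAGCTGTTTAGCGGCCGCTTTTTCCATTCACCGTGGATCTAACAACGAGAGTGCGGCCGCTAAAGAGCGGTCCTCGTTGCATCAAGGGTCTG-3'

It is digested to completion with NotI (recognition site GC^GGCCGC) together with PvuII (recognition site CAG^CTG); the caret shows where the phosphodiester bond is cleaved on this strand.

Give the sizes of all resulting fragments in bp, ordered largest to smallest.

NotI sites (GCGGCCGC) start at positions 58, 184, 226.
NotI cuts after base 2 of each site, so after positions 59, 185, 227.
PvuII sites (CAGCTG) start at positions 37, 160, 174.
PvuII cuts after base 3 of each site, so after positions 39, 162, 176.
Combined cut positions: 39, 59, 162, 176, 185, 227.
Linear molecule, 6 cuts → 7 fragments:
  1–39 → 39 bp
  40–59 → 20 bp
  60–162 → 103 bp
  163–176 → 14 bp
  177–185 → 9 bp
  186–227 → 42 bp
  228–265 → 38 bp
Sorted largest to smallest: 103, 42, 39, 38, 20, 14, 9 bp.

103, 42, 39, 38, 20, 14, 9 bp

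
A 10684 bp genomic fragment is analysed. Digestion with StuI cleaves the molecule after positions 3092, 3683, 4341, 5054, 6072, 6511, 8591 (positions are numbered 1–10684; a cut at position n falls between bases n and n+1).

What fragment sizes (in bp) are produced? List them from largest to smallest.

Linear molecule, 7 cuts → 8 fragments:
  3092 − 0 = 3092 bp
  3683 − 3092 = 591 bp
  4341 − 3683 = 658 bp
  5054 − 4341 = 713 bp
  6072 − 5054 = 1018 bp
  6511 − 6072 = 439 bp
  8591 − 6511 = 2080 bp
  10684 − 8591 = 2093 bp
Sorted largest to smallest: 3092, 2093, 2080, 1018, 713, 658, 591, 439 bp.

3092, 2093, 2080, 1018, 713, 658, 591, 439 bp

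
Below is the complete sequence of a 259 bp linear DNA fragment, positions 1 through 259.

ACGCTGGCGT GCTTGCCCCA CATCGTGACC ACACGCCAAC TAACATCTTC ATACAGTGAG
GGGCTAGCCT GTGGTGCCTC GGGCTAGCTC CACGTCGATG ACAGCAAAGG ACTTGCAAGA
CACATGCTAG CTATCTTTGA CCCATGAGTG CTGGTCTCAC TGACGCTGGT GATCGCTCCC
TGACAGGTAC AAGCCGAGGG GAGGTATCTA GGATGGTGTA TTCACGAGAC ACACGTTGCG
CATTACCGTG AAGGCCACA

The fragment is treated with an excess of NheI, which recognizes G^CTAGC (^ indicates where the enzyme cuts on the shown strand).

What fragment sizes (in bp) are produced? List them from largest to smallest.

NheI sites (GCTAGC) start at positions 63, 83, 126.
NheI cuts after the first base of each site, so after positions 63, 83, 126.
Linear molecule, 3 cuts → 4 fragments:
  1–63 → 63 bp
  64–83 → 20 bp
  84–126 → 43 bp
  127–259 → 133 bp
Sorted largest to smallest: 133, 63, 43, 20 bp.

133, 63, 43, 20 bp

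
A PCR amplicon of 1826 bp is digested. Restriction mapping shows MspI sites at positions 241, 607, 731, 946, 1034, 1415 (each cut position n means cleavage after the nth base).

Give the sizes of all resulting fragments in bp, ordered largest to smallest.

411, 381, 366, 241, 215, 124, 88 bp

Linear molecule, 6 cuts → 7 fragments:
  241 − 0 = 241 bp
  607 − 241 = 366 bp
  731 − 607 = 124 bp
  946 − 731 = 215 bp
  1034 − 946 = 88 bp
  1415 − 1034 = 381 bp
  1826 − 1415 = 411 bp
Sorted largest to smallest: 411, 381, 366, 241, 215, 124, 88 bp.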